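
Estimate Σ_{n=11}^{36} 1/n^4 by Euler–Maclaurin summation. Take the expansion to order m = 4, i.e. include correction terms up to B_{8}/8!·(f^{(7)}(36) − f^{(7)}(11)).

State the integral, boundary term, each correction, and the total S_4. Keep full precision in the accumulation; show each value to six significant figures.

S_4 ≈ 0.000279798

The integral term ∫_11^36 1/x^4 dx = 0.000243294.
½[f(11) + f(36)] = ½[6.83013e-05 + 5.95374e-07] = 3.44484e-05.
Integral + boundary = 0.000277742.
k=1: B_{2}/(2)! × [f^{(1)}(36) − f^{(1)}(11)] = 1/12 × (-6.61527e-08 − (-2.48369e-05)) = 2.06423e-06.
Running total after k=1: 0.000279806.
k=2: B_{4}/(4)! × [f^{(3)}(36) − f^{(3)}(11)] = −1/720 × (-1.53131e-09 − (-6.15790e-06)) = -8.55051e-09.
Running total after k=2: 0.000279798.
k=3: B_{6}/(6)! × [f^{(5)}(36) − f^{(5)}(11)] = 1/30240 × (-6.61678e-11 − (-2.84994e-06)) = 9.42417e-11.
Running total after k=3: 0.000279798.
k=4: B_{8}/(8)! × [f^{(7)}(36) − f^{(7)}(11)] = −1/1209600 × (-4.59499e-12 − (-2.11979e-06)) = -1.75247e-12.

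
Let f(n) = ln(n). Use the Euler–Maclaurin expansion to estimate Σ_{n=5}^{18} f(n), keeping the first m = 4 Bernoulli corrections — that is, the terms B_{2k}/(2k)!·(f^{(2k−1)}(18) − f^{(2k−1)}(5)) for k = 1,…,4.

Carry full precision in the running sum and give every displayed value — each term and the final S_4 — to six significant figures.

S_4 ≈ 33.2174

The integral term ∫_5^18 ln(x) dx = 30.9795.
Boundary: ½(f(5) + f(18)) = ½(1.60944 + 2.89037) = 2.24990.
So far: 33.2294.
Order-1 term: 1/12 · (0.0555556 − 0.200000) = -0.0120370.
After k=1: 33.2174.
Order-2 term: −1/720 · (0.000342936 − 0.0160000) = 2.17459e-05.
After k=2: 33.2174.
Order-3 term: 1/30240 · (1.27013e-05 − 0.00768000) = -2.53548e-07.
After k=3: 33.2174.
Order-4 term: −1/1209600 · (1.17605e-06 − 0.00921600) = 7.61808e-09.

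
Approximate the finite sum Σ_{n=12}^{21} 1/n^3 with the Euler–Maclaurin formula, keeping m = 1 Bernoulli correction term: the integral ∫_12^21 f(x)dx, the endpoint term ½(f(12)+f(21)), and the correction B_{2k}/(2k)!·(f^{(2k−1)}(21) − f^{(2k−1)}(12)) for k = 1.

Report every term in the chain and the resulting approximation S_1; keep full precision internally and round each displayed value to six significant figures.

S_1 ≈ 0.00269255

∫_12^21 1/x^3 dx evaluates to 0.00233844.
½[f(12) + f(21)] = ½[0.000578704 + 0.000107980] = 0.000343342.
So far: 0.00268178.
Correction k=1: B_{2}/2! · (f^{(1)}(21) − f^{(1)}(12)) = 1/12 · (-1.54257e-05 − (-0.000144676)) = 1.07709e-05.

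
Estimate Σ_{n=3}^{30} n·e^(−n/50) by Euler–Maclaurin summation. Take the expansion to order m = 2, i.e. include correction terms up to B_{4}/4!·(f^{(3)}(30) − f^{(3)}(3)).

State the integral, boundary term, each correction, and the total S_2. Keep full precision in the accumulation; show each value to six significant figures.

S_2 ≈ 310.019

∫_3^30 x·e^(−x/50) dx evaluates to 300.429.
Boundary: ½(f(3) + f(30)) = ½(2.82529 + 16.4643) = 9.64482.
So far: 310.074.
Order-1 term: 1/12 · (0.219525 − 0.885259) = -0.0554778.
Running total after k=1: 310.019.
Order-2 term: −1/720 · (0.000526859 − 0.00110752) = 8.06467e-07.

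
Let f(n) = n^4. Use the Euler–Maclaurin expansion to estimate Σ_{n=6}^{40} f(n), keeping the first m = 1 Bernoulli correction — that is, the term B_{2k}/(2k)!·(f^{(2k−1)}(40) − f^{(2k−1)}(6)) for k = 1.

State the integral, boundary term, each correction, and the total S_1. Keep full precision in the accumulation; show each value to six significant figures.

Integral: ∫_6^40 x^4 dx = 2.04784e+07.
½[f(6) + f(40)] = ½[1296.00 + 2.56000e+06] = 1.28065e+06.
So far: 2.17591e+07.
k=1: B_{2}/(2)! × [f^{(1)}(40) − f^{(1)}(6)] = 1/12 × (256000 − 864.000) = 21261.3.

S_1 ≈ 2.17804e+07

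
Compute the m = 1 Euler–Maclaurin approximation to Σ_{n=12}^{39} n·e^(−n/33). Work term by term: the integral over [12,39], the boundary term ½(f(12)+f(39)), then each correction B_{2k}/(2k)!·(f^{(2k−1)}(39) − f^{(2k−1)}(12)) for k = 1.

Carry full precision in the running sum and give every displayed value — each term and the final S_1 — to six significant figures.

S_1 ≈ 313.631

The integral term ∫_12^39 x·e^(−x/33) dx = 303.521.
Endpoint term: (f(12) + f(39))/2 = (8.34173 + 11.9621)/2 = 10.1519.
So far: 313.673.
Order-1 term: 1/12 · (-0.0557674 − 0.442364) = -0.0415110.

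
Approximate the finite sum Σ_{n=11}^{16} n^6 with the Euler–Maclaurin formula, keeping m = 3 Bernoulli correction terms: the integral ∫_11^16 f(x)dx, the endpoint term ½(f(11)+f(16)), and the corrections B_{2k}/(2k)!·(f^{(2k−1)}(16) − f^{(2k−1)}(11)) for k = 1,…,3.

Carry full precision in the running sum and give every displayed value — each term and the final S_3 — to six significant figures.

Integral: ∫_11^16 x^6 dx = 3.55640e+07.
½[f(11) + f(16)] = ½[1.77156e+06 + 1.67772e+07] = 9.27439e+06.
Running total after boundary: 4.48384e+07.
Order-1 term: 1/12 · (6.29146e+06 − 966306) = 443762.
Partial sum through k=1: 4.52822e+07.
Order-2 term: −1/720 · (491520 − 159720) = -460.833.
Partial sum through k=2: 4.52817e+07.
Order-3 term: 1/30240 · (11520.0 − 7920.00) = 0.119048.

S_3 ≈ 4.52817e+07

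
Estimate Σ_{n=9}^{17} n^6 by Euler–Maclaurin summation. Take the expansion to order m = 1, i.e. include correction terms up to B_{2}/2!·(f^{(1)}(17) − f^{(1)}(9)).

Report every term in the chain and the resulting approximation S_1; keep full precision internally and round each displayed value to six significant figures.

S_1 ≈ 7.09514e+07

∫_9^17 x^6 dx evaluates to 5.79365e+07.
Boundary: ½(f(9) + f(17)) = ½(531441 + 2.41376e+07) = 1.23345e+07.
Running total after boundary: 7.02710e+07.
Correction k=1: B_{2}/2! · (f^{(1)}(17) − f^{(1)}(9)) = 1/12 · (8.51914e+06 − 354294) = 680404.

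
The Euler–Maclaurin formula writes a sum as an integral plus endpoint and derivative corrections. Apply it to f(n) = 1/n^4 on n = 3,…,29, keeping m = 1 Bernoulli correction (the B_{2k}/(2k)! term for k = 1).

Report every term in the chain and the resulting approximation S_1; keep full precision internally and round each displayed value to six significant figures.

S_1 ≈ 0.0198773

∫_3^29 1/x^4 dx evaluates to 0.0123320.
Boundary: ½(f(3) + f(29)) = ½(0.0123457 + 1.41387e-06) = 0.00617355.
Integral + boundary = 0.0185056.
k=1: B_{2}/(2)! × [f^{(1)}(29) − f^{(1)}(3)] = 1/12 × (-1.95016e-07 − (-0.0164609)) = 0.00137173.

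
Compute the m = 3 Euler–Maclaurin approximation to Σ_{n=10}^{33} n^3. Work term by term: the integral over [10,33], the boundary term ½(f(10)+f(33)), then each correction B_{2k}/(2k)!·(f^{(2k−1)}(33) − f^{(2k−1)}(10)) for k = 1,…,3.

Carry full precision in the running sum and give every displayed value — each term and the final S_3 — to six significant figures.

The integral term ∫_10^33 x^3 dx = 293980.
Endpoint term: (f(10) + f(33))/2 = (1000.00 + 35937.0)/2 = 18468.5.
Running total after boundary: 312449.
Correction k=1: B_{2}/2! · (f^{(1)}(33) − f^{(1)}(10)) = 1/12 · (3267.00 − 300.000) = 247.250.
After k=1: 312696.
Correction k=2: B_{4}/4! · (f^{(3)}(33) − f^{(3)}(10)) = −1/720 · (6.00000 − 6.00000) = 0.00000.
After k=2: 312696.
Correction k=3: B_{6}/6! · (f^{(5)}(33) − f^{(5)}(10)) = 1/30240 · (0.00000 − 0.00000) = 0.00000.

S_3 ≈ 312696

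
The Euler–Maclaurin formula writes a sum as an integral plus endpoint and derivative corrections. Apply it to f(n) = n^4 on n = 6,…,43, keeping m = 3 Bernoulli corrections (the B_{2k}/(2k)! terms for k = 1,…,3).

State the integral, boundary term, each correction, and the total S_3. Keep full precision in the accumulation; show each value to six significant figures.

S_3 ≈ 3.11366e+07

Integral: ∫_6^43 x^4 dx = 2.94001e+07.
Endpoint term: (f(6) + f(43))/2 = (1296.00 + 3.41880e+06)/2 = 1.71005e+06.
Running total after boundary: 3.11102e+07.
Correction k=1: B_{2}/2! · (f^{(1)}(43) − f^{(1)}(6)) = 1/12 · (318028 − 864.000) = 26430.3.
After k=1: 3.11366e+07.
Correction k=2: B_{4}/4! · (f^{(3)}(43) − f^{(3)}(6)) = −1/720 · (1032.00 − 144.000) = -1.23333.
After k=2: 3.11366e+07.
Correction k=3: B_{6}/6! · (f^{(5)}(43) − f^{(5)}(6)) = 1/30240 · (0.00000 − 0.00000) = 0.00000.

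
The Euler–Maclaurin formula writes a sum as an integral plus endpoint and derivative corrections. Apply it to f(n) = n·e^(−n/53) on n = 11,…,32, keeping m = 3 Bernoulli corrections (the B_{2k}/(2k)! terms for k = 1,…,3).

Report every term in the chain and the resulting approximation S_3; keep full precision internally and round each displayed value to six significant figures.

S_3 ≈ 306.351

∫_11^32 x·e^(−x/53) dx evaluates to 293.170.
Boundary: ½(f(11) + f(32)) = ½(8.93832 + 17.4958) = 13.2171.
Running total after boundary: 306.387.
k=1: B_{2}/(2)! × [f^{(1)}(32) − f^{(1)}(11)] = 1/12 × (0.216635 − 0.643927) = -0.0356077.
Partial sum through k=1: 306.351.
k=2: B_{4}/(4)! × [f^{(3)}(32) − f^{(3)}(11)] = −1/720 × (0.000466402 − 0.000807788) = 4.74147e-07.
Partial sum through k=2: 306.351.
k=3: B_{6}/(6)! × [f^{(5)}(32) − f^{(5)}(11)] = 1/30240 × (3.04622e-07 − 4.93535e-07) = -6.24712e-12.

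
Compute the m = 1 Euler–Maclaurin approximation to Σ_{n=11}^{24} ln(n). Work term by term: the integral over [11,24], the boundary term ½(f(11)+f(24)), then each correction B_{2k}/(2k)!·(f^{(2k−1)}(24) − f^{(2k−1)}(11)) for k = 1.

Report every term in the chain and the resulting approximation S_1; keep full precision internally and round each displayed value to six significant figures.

S_1 ≈ 39.6803

∫_11^24 ln(x) dx evaluates to 36.8964.
½[f(11) + f(24)] = ½[2.39790 + 3.17805] = 2.78797.
Running total after boundary: 39.6844.
Correction k=1: B_{2}/2! · (f^{(1)}(24) − f^{(1)}(11)) = 1/12 · (0.0416667 − 0.0909091) = -0.00410354.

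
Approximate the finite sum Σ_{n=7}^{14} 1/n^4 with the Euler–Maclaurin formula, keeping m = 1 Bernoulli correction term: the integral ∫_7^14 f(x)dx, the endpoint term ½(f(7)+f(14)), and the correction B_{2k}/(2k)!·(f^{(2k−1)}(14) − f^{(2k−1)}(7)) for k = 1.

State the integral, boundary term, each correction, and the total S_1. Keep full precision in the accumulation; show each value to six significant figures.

S_1 ≈ 0.00109082

The integral term ∫_7^14 1/x^4 dx = 0.000850340.
½[f(7) + f(14)] = ½[0.000416493 + 2.60308e-05] = 0.000221262.
So far: 0.00107160.
Correction k=1: B_{2}/2! · (f^{(1)}(14) − f^{(1)}(7)) = 1/12 · (-7.43738e-06 − (-0.000237996)) = 1.92132e-05.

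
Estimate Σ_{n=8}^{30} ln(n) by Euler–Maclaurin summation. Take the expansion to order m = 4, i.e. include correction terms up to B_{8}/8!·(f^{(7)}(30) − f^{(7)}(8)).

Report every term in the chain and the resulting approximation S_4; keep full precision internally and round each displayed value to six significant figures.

The integral term ∫_8^30 ln(x) dx = 63.4004.
Endpoint term: (f(8) + f(30))/2 = (2.07944 + 3.40120)/2 = 2.74032.
Integral + boundary = 66.1407.
Correction k=1: B_{2}/2! · (f^{(1)}(30) − f^{(1)}(8)) = 1/12 · (0.0333333 − 0.125000) = -0.00763889.
After k=1: 66.1331.
Correction k=2: B_{4}/4! · (f^{(3)}(30) − f^{(3)}(8)) = −1/720 · (7.40741e-05 − 0.00390625) = 5.32247e-06.
After k=2: 66.1331.
Correction k=3: B_{6}/6! · (f^{(5)}(30) − f^{(5)}(8)) = 1/30240 · (9.87654e-07 − 0.000732422) = -2.41876e-08.
After k=3: 66.1331.
Correction k=4: B_{8}/8! · (f^{(7)}(30) − f^{(7)}(8)) = −1/1209600 · (3.29218e-08 − 0.000343323) = 2.83804e-10.

S_4 ≈ 66.1331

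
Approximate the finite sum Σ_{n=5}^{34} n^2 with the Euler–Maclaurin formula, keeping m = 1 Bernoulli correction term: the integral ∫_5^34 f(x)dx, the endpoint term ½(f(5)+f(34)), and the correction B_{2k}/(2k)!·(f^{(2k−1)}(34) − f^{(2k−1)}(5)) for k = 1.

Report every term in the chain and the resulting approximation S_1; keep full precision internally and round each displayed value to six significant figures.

S_1 ≈ 13655.0

∫_5^34 x^2 dx evaluates to 13059.7.
Endpoint term: (f(5) + f(34))/2 = (25.0000 + 1156.00)/2 = 590.500.
So far: 13650.2.
k=1: B_{2}/(2)! × [f^{(1)}(34) − f^{(1)}(5)] = 1/12 × (68.0000 − 10.0000) = 4.83333.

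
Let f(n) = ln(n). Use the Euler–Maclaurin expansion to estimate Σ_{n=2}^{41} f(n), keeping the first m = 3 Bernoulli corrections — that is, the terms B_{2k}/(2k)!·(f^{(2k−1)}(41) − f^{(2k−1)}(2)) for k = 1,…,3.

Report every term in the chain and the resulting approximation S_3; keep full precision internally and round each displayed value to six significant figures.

Integral: ∫_2^41 ln(x) dx = 111.870.
½[f(2) + f(41)] = ½[0.693147 + 3.71357] = 2.20336.
Integral + boundary = 114.074.
Correction k=1: B_{2}/2! · (f^{(1)}(41) − f^{(1)}(2)) = 1/12 · (0.0243902 − 0.500000) = -0.0396341.
Running total after k=1: 114.034.
Correction k=2: B_{4}/4! · (f^{(3)}(41) − f^{(3)}(2)) = −1/720 · (2.90187e-05 − 0.250000) = 0.000347182.
Running total after k=2: 114.034.
Correction k=3: B_{6}/6! · (f^{(5)}(41) − f^{(5)}(2)) = 1/30240 · (2.07153e-07 − 0.750000) = -2.48016e-05.

S_3 ≈ 114.034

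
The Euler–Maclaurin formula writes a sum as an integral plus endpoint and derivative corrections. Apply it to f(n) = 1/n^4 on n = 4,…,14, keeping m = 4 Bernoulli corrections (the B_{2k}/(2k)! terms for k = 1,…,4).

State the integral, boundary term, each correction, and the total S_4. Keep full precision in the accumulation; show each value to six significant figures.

S_4 ≈ 0.00736846

Integral: ∫_4^14 1/x^4 dx = 0.00508686.
½[f(4) + f(14)] = ½[0.00390625 + 2.60308e-05] = 0.00196614.
So far: 0.00705300.
k=1: B_{2}/(2)! × [f^{(1)}(14) − f^{(1)}(4)] = 1/12 × (-7.43738e-06 − (-0.00390625)) = 0.000324901.
Partial sum through k=1: 0.00737790.
k=2: B_{4}/(4)! × [f^{(3)}(14) − f^{(3)}(4)] = −1/720 × (-1.13837e-06 − (-0.00732422)) = -1.01709e-05.
Partial sum through k=2: 0.00736773.
k=3: B_{6}/(6)! × [f^{(5)}(14) − f^{(5)}(4)] = 1/30240 × (-3.25250e-07 − (-0.0256348)) = 8.47700e-07.
Partial sum through k=3: 0.00736857.
k=4: B_{8}/(8)! × [f^{(7)}(14) − f^{(7)}(4)] = −1/1209600 × (-1.49349e-07 − (-0.144196)) = -1.19209e-07.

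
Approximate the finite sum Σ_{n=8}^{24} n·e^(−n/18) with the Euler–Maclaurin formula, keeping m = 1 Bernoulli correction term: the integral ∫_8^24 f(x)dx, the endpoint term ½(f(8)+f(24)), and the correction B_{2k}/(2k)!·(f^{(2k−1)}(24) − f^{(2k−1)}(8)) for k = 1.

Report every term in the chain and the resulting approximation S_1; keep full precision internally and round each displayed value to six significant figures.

S_1 ≈ 106.484

∫_8^24 x·e^(−x/18) dx evaluates to 100.793.
½[f(8) + f(24)] = ½[5.12944 + 6.32633] = 5.72789.
So far: 106.521.
k=1: B_{2}/(2)! × [f^{(1)}(24) − f^{(1)}(8)] = 1/12 × (-0.0878657 − 0.356211) = -0.0370064.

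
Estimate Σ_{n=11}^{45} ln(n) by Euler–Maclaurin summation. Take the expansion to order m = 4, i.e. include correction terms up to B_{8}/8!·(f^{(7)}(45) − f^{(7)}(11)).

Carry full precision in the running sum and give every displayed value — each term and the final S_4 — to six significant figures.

∫_11^45 ln(x) dx evaluates to 110.923.
Boundary: ½(f(11) + f(45)) = ½(2.39790 + 3.80666) = 3.10228.
So far: 114.025.
k=1: B_{2}/(2)! × [f^{(1)}(45) − f^{(1)}(11)] = 1/12 × (0.0222222 − 0.0909091) = -0.00572391.
Running total after k=1: 114.020.
k=2: B_{4}/(4)! × [f^{(3)}(45) − f^{(3)}(11)] = −1/720 × (2.19479e-05 − 0.00150263) = 2.05650e-06.
Running total after k=2: 114.020.
k=3: B_{6}/(6)! × [f^{(5)}(45) − f^{(5)}(11)] = 1/30240 × (1.30061e-07 − 0.000149021) = -4.92365e-09.
Running total after k=3: 114.020.
k=4: B_{8}/(8)! × [f^{(7)}(45) − f^{(7)}(11)] = −1/1209600 × (1.92684e-09 − 3.69474e-05) = 3.05435e-11.

S_4 ≈ 114.020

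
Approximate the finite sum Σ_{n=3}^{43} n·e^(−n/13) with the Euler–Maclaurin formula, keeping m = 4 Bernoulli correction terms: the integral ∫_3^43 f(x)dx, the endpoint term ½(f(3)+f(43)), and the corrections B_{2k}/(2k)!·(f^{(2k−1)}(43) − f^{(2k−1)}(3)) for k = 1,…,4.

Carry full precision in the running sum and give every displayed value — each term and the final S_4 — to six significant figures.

Integral: ∫_3^43 x·e^(−x/13) dx = 138.491.
Endpoint term: (f(3) + f(43))/2 = (2.38177 + 1.57382)/2 = 1.97780.
Integral + boundary = 140.469.
Order-1 term: 1/12 · (-0.0844628 − 0.610710) = -0.0579310.
After k=1: 140.411.
Order-2 term: −1/720 · (-6.66373e-05 − 0.0130092) = 1.81609e-05.
After k=2: 140.411.
Order-3 term: 1/30240 · (2.16867e-06 − 0.000132572) = -4.31229e-09.
After k=3: 140.411.
Order-4 term: −1/1209600 · (2.79979e-08 − 1.11342e-06) = 8.97336e-13.

S_4 ≈ 140.411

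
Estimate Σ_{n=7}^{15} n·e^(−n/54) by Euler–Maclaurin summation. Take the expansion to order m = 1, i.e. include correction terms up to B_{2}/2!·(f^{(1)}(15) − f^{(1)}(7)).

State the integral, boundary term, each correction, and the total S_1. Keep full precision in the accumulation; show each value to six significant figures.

S_1 ≈ 79.9401

The integral term ∫_7^15 x·e^(−x/54) dx = 71.2028.
½[f(7) + f(15)] = ½[6.14894 + 11.3620] = 8.75546.
So far: 79.9582.
Order-1 term: 1/12 · (0.547058 − 0.764551) = -0.0181244.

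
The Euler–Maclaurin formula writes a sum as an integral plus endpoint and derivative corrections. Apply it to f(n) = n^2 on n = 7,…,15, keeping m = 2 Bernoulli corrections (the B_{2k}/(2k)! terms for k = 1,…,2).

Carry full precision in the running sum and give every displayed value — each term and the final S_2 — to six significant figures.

Integral: ∫_7^15 x^2 dx = 1010.67.
Boundary: ½(f(7) + f(15)) = ½(49.0000 + 225.000) = 137.000.
So far: 1147.67.
Correction k=1: B_{2}/2! · (f^{(1)}(15) − f^{(1)}(7)) = 1/12 · (30.0000 − 14.0000) = 1.33333.
Running total after k=1: 1149.00.
Correction k=2: B_{4}/4! · (f^{(3)}(15) − f^{(3)}(7)) = −1/720 · (0.00000 − 0.00000) = 0.00000.

S_2 ≈ 1149.00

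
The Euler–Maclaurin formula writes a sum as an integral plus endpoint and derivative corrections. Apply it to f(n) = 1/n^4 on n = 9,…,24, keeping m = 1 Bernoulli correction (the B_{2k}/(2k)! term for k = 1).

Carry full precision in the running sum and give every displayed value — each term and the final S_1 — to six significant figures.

The integral term ∫_9^24 1/x^4 dx = 0.000433135.
Boundary: ½(f(9) + f(24)) = ½(0.000152416 + 3.01408e-06) = 7.77149e-05.
So far: 0.000510850.
k=1: B_{2}/(2)! × [f^{(1)}(24) − f^{(1)}(9)] = 1/12 × (-5.02347e-07 − (-6.77404e-05)) = 5.60317e-06.

S_1 ≈ 0.000516453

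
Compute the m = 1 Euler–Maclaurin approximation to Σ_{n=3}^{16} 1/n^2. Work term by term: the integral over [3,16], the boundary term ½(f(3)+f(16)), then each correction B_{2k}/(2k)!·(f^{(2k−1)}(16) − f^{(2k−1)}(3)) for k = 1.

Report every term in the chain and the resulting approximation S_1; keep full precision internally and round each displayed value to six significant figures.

The integral term ∫_3^16 1/x^2 dx = 0.270833.
Boundary: ½(f(3) + f(16)) = ½(0.111111 + 0.00390625) = 0.0575087.
Integral + boundary = 0.328342.
Correction k=1: B_{2}/2! · (f^{(1)}(16) − f^{(1)}(3)) = 1/12 · (-0.000488281 − (-0.0740741)) = 0.00613215.

S_1 ≈ 0.334474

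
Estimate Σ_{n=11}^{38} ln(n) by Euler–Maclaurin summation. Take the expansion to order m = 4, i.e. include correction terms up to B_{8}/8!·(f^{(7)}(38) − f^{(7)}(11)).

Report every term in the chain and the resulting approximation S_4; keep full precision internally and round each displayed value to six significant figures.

S_4 ≈ 87.8638

The integral term ∫_11^38 ln(x) dx = 84.8514.
Boundary: ½(f(11) + f(38)) = ½(2.39790 + 3.63759) = 3.01774.
Integral + boundary = 87.8692.
Order-1 term: 1/12 · (0.0263158 − 0.0909091) = -0.00538278.
Running total after k=1: 87.8638.
Order-2 term: −1/720 · (3.64485e-05 − 0.00150263) = 2.03636e-06.
Running total after k=2: 87.8638.
Order-3 term: 1/30240 · (3.02896e-07 − 0.000149021) = -4.91793e-09.
Running total after k=3: 87.8638.
Order-4 term: −1/1209600 · (6.29285e-09 − 3.69474e-05) = 3.05399e-11.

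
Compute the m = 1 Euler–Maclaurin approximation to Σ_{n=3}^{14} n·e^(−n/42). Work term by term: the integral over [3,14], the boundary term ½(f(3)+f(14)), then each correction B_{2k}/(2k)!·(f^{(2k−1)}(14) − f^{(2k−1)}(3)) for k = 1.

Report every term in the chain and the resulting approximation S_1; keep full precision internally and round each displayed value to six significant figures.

S_1 ≈ 80.8071

The integral term ∫_3^14 x·e^(−x/42) dx = 74.4270.
Endpoint term: (f(3) + f(14))/2 = (2.79319 + 10.0314)/2 = 6.41231.
Integral + boundary = 80.8393.
Correction k=1: B_{2}/2! · (f^{(1)}(14) − f^{(1)}(3)) = 1/12 · (0.477688 − 0.864558) = -0.0322392.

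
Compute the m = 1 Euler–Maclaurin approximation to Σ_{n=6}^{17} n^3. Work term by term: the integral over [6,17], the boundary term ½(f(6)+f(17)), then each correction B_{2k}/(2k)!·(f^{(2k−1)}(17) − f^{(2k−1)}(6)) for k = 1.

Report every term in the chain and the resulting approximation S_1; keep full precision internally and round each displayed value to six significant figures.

S_1 ≈ 23184.0

Integral: ∫_6^17 x^3 dx = 20556.2.
½[f(6) + f(17)] = ½[216.000 + 4913.00] = 2564.50.
Running total after boundary: 23120.8.
Correction k=1: B_{2}/2! · (f^{(1)}(17) − f^{(1)}(6)) = 1/12 · (867.000 − 108.000) = 63.2500.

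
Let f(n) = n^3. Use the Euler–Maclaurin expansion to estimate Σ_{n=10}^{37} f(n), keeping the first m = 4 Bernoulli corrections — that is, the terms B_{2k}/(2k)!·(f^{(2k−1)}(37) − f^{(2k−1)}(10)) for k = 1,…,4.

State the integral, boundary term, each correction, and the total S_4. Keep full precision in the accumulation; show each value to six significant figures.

Integral: ∫_10^37 x^3 dx = 466040.
Boundary: ½(f(10) + f(37)) = ½(1000.00 + 50653.0) = 25826.5.
Running total after boundary: 491867.
Order-1 term: 1/12 · (4107.00 − 300.000) = 317.250.
Partial sum through k=1: 492184.
Order-2 term: −1/720 · (6.00000 − 6.00000) = 0.00000.
Partial sum through k=2: 492184.
Order-3 term: 1/30240 · (0.00000 − 0.00000) = 0.00000.
Partial sum through k=3: 492184.
Order-4 term: −1/1209600 · (0.00000 − 0.00000) = 0.00000.

S_4 ≈ 492184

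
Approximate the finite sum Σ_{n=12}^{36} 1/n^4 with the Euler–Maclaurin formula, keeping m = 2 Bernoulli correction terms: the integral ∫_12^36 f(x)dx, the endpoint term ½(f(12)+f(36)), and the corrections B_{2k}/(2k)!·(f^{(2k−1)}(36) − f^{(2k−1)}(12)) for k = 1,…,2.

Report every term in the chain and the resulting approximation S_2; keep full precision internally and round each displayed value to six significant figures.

Integral: ∫_12^36 1/x^4 dx = 0.000185757.
½[f(12) + f(36)] = ½[4.82253e-05 + 5.95374e-07] = 2.44103e-05.
Running total after boundary: 0.000210167.
Order-1 term: 1/12 · (-6.61527e-08 − (-1.60751e-05)) = 1.33408e-06.
After k=1: 0.000211501.
Order-2 term: −1/720 · (-1.53131e-09 − (-3.34898e-06)) = -4.64923e-09.

S_2 ≈ 0.000211497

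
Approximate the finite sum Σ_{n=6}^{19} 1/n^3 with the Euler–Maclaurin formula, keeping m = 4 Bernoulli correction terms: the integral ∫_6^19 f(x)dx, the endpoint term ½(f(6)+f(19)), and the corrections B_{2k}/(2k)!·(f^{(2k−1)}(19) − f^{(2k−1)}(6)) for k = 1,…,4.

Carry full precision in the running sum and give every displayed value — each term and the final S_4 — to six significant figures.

The integral term ∫_6^19 1/x^3 dx = 0.0125038.
½[f(6) + f(19)] = ½[0.00462963 + 0.000145794] = 0.00238771.
Integral + boundary = 0.0148916.
Correction k=1: B_{2}/2! · (f^{(1)}(19) − f^{(1)}(6)) = 1/12 · (-2.30201e-05 − (-0.00231481)) = 0.000190983.
Running total after k=1: 0.0150825.
Correction k=2: B_{4}/4! · (f^{(3)}(19) − f^{(3)}(6)) = −1/720 · (-1.27535e-06 − (-0.00128601)) = -1.78435e-06.
Running total after k=2: 0.0150808.
Correction k=3: B_{6}/6! · (f^{(5)}(19) − f^{(5)}(6)) = 1/30240 · (-1.48379e-07 − (-0.00150034)) = 4.96096e-08.
Running total after k=3: 0.0150808.
Correction k=4: B_{8}/8! · (f^{(7)}(19) − f^{(7)}(6)) = −1/1209600 · (-2.95935e-08 − (-0.00300069)) = -2.48070e-09.

S_4 ≈ 0.0150808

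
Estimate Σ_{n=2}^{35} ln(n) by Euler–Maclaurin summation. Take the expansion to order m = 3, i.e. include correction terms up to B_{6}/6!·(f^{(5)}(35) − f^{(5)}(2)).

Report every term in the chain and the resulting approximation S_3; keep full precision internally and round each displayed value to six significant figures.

S_3 ≈ 92.1362

∫_2^35 ln(x) dx evaluates to 90.0509.
Endpoint term: (f(2) + f(35))/2 = (0.693147 + 3.55535)/2 = 2.12425.
So far: 92.1751.
Correction k=1: B_{2}/2! · (f^{(1)}(35) − f^{(1)}(2)) = 1/12 · (0.0285714 − 0.500000) = -0.0392857.
After k=1: 92.1358.
Correction k=2: B_{4}/4! · (f^{(3)}(35) − f^{(3)}(2)) = −1/720 · (4.66472e-05 − 0.250000) = 0.000347157.
After k=2: 92.1362.
Correction k=3: B_{6}/6! · (f^{(5)}(35) − f^{(5)}(2)) = 1/30240 · (4.56952e-07 − 0.750000) = -2.48016e-05.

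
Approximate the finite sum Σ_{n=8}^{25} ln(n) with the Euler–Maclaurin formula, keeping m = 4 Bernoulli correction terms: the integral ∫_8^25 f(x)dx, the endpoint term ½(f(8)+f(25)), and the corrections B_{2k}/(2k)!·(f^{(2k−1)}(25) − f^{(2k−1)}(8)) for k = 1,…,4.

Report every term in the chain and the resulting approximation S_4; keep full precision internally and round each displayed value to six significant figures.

∫_8^25 ln(x) dx evaluates to 46.8364.
Endpoint term: (f(8) + f(25))/2 = (2.07944 + 3.21888)/2 = 2.64916.
So far: 49.4855.
k=1: B_{2}/(2)! × [f^{(1)}(25) − f^{(1)}(8)] = 1/12 × (0.0400000 − 0.125000) = -0.00708333.
After k=1: 49.4784.
k=2: B_{4}/(4)! × [f^{(3)}(25) − f^{(3)}(8)] = −1/720 × (0.000128000 − 0.00390625) = 5.24757e-06.
After k=2: 49.4784.
k=3: B_{6}/(6)! × [f^{(5)}(25) − f^{(5)}(8)] = 1/30240 × (2.45760e-06 − 0.000732422) = -2.41390e-08.
After k=3: 49.4784.
k=4: B_{8}/(8)! × [f^{(7)}(25) − f^{(7)}(8)] = −1/1209600 × (1.17965e-07 − 0.000343323) = 2.83734e-10.

S_4 ≈ 49.4784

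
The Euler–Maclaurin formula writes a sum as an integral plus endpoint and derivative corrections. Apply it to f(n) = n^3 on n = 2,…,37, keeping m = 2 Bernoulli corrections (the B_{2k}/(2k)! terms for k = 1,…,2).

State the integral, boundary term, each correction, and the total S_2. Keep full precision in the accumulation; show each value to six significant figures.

S_2 ≈ 494208

The integral term ∫_2^37 x^3 dx = 468536.
½[f(2) + f(37)] = ½[8.00000 + 50653.0] = 25330.5.
Running total after boundary: 493867.
Correction k=1: B_{2}/2! · (f^{(1)}(37) − f^{(1)}(2)) = 1/12 · (4107.00 − 12.0000) = 341.250.
After k=1: 494208.
Correction k=2: B_{4}/4! · (f^{(3)}(37) − f^{(3)}(2)) = −1/720 · (6.00000 − 6.00000) = 0.00000.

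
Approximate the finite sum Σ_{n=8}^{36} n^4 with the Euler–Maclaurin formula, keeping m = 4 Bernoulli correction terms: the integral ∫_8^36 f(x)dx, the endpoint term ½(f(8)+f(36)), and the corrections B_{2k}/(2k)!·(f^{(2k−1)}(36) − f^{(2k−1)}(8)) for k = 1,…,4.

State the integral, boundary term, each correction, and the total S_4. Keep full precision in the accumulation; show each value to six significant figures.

The integral term ∫_8^36 x^4 dx = 1.20867e+07.
Endpoint term: (f(8) + f(36))/2 = (4096.00 + 1.67962e+06)/2 = 841856.
Integral + boundary = 1.29285e+07.
k=1: B_{2}/(2)! × [f^{(1)}(36) − f^{(1)}(8)] = 1/12 × (186624 − 2048.00) = 15381.3.
After k=1: 1.29439e+07.
k=2: B_{4}/(4)! × [f^{(3)}(36) − f^{(3)}(8)] = −1/720 × (864.000 − 192.000) = -0.933333.
After k=2: 1.29439e+07.
k=3: B_{6}/(6)! × [f^{(5)}(36) − f^{(5)}(8)] = 1/30240 × (0.00000 − 0.00000) = 0.00000.
After k=3: 1.29439e+07.
k=4: B_{8}/(8)! × [f^{(7)}(36) − f^{(7)}(8)] = −1/1209600 × (0.00000 − 0.00000) = 0.00000.

S_4 ≈ 1.29439e+07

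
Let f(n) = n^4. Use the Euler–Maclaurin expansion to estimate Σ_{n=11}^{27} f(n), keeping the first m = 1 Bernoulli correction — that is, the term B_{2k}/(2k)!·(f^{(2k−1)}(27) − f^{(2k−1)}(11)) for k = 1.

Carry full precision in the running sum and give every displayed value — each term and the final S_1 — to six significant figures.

∫_11^27 x^4 dx evaluates to 2.83757e+06.
Endpoint term: (f(11) + f(27))/2 = (14641.0 + 531441)/2 = 273041.
So far: 3.11061e+06.
Correction k=1: B_{2}/2! · (f^{(1)}(27) − f^{(1)}(11)) = 1/12 · (78732.0 − 5324.00) = 6117.33.

S_1 ≈ 3.11673e+06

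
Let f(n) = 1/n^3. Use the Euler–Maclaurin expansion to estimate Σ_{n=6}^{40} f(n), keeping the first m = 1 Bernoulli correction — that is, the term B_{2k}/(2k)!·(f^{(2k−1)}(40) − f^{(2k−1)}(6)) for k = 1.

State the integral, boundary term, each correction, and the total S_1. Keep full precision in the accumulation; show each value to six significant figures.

The integral term ∫_6^40 1/x^3 dx = 0.0135764.
Endpoint term: (f(6) + f(40))/2 = (0.00462963 + 1.56250e-05)/2 = 0.00232263.
Running total after boundary: 0.0158990.
Correction k=1: B_{2}/2! · (f^{(1)}(40) − f^{(1)}(6)) = 1/12 · (-1.17187e-06 − (-0.00231481)) = 0.000192804.

S_1 ≈ 0.0160918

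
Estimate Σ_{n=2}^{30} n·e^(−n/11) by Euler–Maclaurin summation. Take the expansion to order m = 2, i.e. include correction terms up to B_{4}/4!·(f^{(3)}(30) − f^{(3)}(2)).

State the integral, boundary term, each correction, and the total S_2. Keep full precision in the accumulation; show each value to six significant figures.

Integral: ∫_2^30 x·e^(−x/11) dx = 89.7324.
½[f(2) + f(30)] = ½[1.66751 + 1.96192] = 1.81471.
Integral + boundary = 91.5472.
Order-1 term: 1/12 · (-0.112959 − 0.682161) = -0.0662601.
Running total after k=1: 91.4809.
Order-2 term: −1/720 · (0.000147402 − 0.0194187) = 2.67657e-05.

S_2 ≈ 91.4809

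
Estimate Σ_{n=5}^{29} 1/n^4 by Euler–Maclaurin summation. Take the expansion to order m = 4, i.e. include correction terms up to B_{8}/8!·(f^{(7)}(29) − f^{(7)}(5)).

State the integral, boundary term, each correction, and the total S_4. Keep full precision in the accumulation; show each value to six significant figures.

S_4 ≈ 0.00355833

The integral term ∫_5^29 1/x^4 dx = 0.00265300.
½[f(5) + f(29)] = ½[0.00160000 + 1.41387e-06] = 0.000800707.
Running total after boundary: 0.00345371.
Order-1 term: 1/12 · (-1.95016e-07 − (-0.00128000)) = 0.000106650.
Partial sum through k=1: 0.00356036.
Order-2 term: −1/720 · (-6.95657e-09 − (-0.00153600)) = -2.13332e-06.
Partial sum through k=2: 0.00355822.
Order-3 term: 1/30240 · (-4.63220e-10 − (-0.00344064)) = 1.13778e-07.
Partial sum through k=3: 0.00355834.
Order-4 term: −1/1209600 · (-4.95717e-11 − (-0.0123863)) = -1.02400e-08.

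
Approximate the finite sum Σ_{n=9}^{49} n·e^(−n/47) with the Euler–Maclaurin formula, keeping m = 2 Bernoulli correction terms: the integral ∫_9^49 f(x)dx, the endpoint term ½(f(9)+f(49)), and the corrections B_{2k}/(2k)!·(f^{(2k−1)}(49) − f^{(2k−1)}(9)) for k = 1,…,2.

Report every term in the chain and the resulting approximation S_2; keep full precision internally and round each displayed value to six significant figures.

S_2 ≈ 594.893

Integral: ∫_9^49 x·e^(−x/47) dx = 582.596.
Boundary: ½(f(9) + f(49)) = ½(7.43156 + 17.2751) = 12.3533.
Running total after boundary: 594.950.
k=1: B_{2}/(2)! × [f^{(1)}(49) − f^{(1)}(9)] = 1/12 × (-0.0150023 − 0.667610) = -0.0568844.
Running total after k=1: 594.893.
k=2: B_{4}/(4)! × [f^{(3)}(49) − f^{(3)}(9)] = −1/720 × (0.000312406 − 0.00104983) = 1.02420e-06.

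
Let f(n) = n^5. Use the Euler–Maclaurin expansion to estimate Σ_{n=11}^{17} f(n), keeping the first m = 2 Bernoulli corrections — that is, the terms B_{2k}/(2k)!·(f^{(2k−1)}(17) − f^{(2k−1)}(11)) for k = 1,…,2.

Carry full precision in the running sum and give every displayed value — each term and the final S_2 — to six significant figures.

S_2 ≈ 4.54681e+06

Integral: ∫_11^17 x^5 dx = 3.72767e+06.
Endpoint term: (f(11) + f(17))/2 = (161051 + 1.41986e+06)/2 = 790454.
Integral + boundary = 4.51812e+06.
Order-1 term: 1/12 · (417605 − 73205.0) = 28700.0.
Partial sum through k=1: 4.54682e+06.
Order-2 term: −1/720 · (17340.0 − 7260.00) = -14.0000.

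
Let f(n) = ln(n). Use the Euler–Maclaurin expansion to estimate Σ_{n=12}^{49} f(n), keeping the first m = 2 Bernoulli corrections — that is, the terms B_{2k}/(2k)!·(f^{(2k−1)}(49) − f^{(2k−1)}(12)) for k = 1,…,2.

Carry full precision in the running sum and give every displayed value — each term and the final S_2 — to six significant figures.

The integral term ∫_12^49 ln(x) dx = 123.880.
½[f(12) + f(49)] = ½[2.48491 + 3.89182] = 3.18836.
Running total after boundary: 127.069.
k=1: B_{2}/(2)! × [f^{(1)}(49) − f^{(1)}(12)] = 1/12 × (0.0204082 − 0.0833333) = -0.00524376.
After k=1: 127.063.
k=2: B_{4}/(4)! × [f^{(3)}(49) − f^{(3)}(12)] = −1/720 × (1.69997e-05 − 0.00115741) = 1.58390e-06.

S_2 ≈ 127.063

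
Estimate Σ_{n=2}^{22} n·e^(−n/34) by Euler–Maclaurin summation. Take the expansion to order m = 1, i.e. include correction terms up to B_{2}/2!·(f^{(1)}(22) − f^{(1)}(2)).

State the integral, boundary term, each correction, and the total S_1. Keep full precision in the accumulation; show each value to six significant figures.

The integral term ∫_2^22 x·e^(−x/34) dx = 157.174.
½[f(2) + f(22)] = ½[1.88575 + 11.5188] = 6.70229.
Integral + boundary = 163.876.
Correction k=1: B_{2}/2! · (f^{(1)}(22) − f^{(1)}(2)) = 1/12 · (0.184794 − 0.887410) = -0.0585513.

S_1 ≈ 163.818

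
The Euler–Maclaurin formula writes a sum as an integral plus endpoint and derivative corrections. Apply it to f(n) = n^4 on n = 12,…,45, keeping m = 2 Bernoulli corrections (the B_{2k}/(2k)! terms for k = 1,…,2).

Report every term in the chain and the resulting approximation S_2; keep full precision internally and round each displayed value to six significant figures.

S_2 ≈ 3.89463e+07

The integral term ∫_12^45 x^4 dx = 3.68559e+07.
½[f(12) + f(45)] = ½[20736.0 + 4.10062e+06] = 2.06068e+06.
Running total after boundary: 3.89165e+07.
Correction k=1: B_{2}/2! · (f^{(1)}(45) − f^{(1)}(12)) = 1/12 · (364500 − 6912.00) = 29799.0.
Running total after k=1: 3.89463e+07.
Correction k=2: B_{4}/4! · (f^{(3)}(45) − f^{(3)}(12)) = −1/720 · (1080.00 − 288.000) = -1.10000.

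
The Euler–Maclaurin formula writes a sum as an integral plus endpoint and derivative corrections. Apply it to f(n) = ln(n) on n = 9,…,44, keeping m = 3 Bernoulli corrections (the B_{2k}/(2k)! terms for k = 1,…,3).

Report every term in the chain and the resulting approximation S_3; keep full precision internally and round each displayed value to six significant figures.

Integral: ∫_9^44 ln(x) dx = 111.729.
½[f(9) + f(44)] = ½[2.19722 + 3.78419] = 2.99071.
So far: 114.720.
Order-1 term: 1/12 · (0.0227273 − 0.111111) = -0.00736532.
Partial sum through k=1: 114.713.
Order-2 term: −1/720 · (2.34786e-05 − 0.00274348) = 3.77779e-06.
Partial sum through k=2: 114.713.
Order-3 term: 1/30240 · (1.45528e-07 − 0.000406442) = -1.34357e-08.

S_3 ≈ 114.713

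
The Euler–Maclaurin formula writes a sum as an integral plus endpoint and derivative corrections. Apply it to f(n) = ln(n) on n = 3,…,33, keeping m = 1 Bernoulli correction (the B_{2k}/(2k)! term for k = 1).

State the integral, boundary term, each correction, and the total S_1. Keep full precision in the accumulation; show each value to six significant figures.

S_1 ≈ 84.3612

The integral term ∫_3^33 ln(x) dx = 82.0889.
½[f(3) + f(33)] = ½[1.09861 + 3.49651] = 2.29756.
Running total after boundary: 84.3865.
Order-1 term: 1/12 · (0.0303030 − 0.333333) = -0.0252525.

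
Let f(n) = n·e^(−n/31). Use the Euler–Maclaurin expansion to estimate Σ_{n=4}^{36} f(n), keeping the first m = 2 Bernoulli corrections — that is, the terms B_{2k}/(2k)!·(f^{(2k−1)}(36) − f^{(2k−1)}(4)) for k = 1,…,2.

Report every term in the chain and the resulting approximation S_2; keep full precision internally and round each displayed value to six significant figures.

S_2 ≈ 310.710

Integral: ∫_4^36 x·e^(−x/31) dx = 303.385.
Endpoint term: (f(4) + f(36))/2 = (3.51578 + 11.2709)/2 = 7.39337.
Integral + boundary = 310.778.
Correction k=1: B_{2}/2! · (f^{(1)}(36) − f^{(1)}(4)) = 1/12 · (-0.0504971 − 0.765533) = -0.0680025.
Running total after k=1: 310.710.
Correction k=2: B_{4}/4! · (f^{(3)}(36) − f^{(3)}(4)) = −1/720 · (0.000599029 − 0.00262583) = 2.81500e-06.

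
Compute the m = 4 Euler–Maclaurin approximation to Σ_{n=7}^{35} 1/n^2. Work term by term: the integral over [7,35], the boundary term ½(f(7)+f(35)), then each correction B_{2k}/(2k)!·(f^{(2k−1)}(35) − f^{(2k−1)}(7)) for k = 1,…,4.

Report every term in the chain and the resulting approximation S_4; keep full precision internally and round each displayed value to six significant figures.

Integral: ∫_7^35 1/x^2 dx = 0.114286.
½[f(7) + f(35)] = ½[0.0204082 + 0.000816327] = 0.0106122.
So far: 0.124898.
k=1: B_{2}/(2)! × [f^{(1)}(35) − f^{(1)}(7)] = 1/12 × (-4.66472e-05 − (-0.00583090)) = 0.000482021.
After k=1: 0.125380.
k=2: B_{4}/(4)! × [f^{(3)}(35) − f^{(3)}(7)] = −1/720 × (-4.56952e-07 − (-0.00142798)) = -1.98267e-06.
After k=2: 0.125378.
k=3: B_{6}/(6)! × [f^{(5)}(35) − f^{(5)}(7)] = 1/30240 × (-1.11907e-08 − (-0.000874271)) = 2.89107e-08.
After k=3: 0.125378.
k=4: B_{8}/(8)! × [f^{(7)}(35) − f^{(7)}(7)] = −1/1209600 × (-5.11574e-10 − (-0.000999167)) = -8.26031e-10.

S_4 ≈ 0.125378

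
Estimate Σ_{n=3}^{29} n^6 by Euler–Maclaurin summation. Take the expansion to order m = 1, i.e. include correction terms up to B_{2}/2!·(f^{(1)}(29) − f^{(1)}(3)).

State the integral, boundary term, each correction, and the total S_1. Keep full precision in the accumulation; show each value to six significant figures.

∫_3^29 x^6 dx evaluates to 2.46427e+09.
½[f(3) + f(29)] = ½[729.000 + 5.94823e+08] = 2.97412e+08.
Running total after boundary: 2.76168e+09.
k=1: B_{2}/(2)! × [f^{(1)}(29) − f^{(1)}(3)] = 1/12 × (1.23067e+08 − 1458.00) = 1.02555e+07.

S_1 ≈ 2.77194e+09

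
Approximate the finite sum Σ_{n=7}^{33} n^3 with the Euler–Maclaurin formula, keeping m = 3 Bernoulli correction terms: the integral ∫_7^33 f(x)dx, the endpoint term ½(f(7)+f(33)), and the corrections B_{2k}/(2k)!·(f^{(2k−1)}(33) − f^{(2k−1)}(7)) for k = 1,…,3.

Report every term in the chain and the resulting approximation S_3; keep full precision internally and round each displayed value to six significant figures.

S_3 ≈ 314280

The integral term ∫_7^33 x^3 dx = 295880.
½[f(7) + f(33)] = ½[343.000 + 35937.0] = 18140.0.
Running total after boundary: 314020.
Order-1 term: 1/12 · (3267.00 − 147.000) = 260.000.
After k=1: 314280.
Order-2 term: −1/720 · (6.00000 − 6.00000) = 0.00000.
After k=2: 314280.
Order-3 term: 1/30240 · (0.00000 − 0.00000) = 0.00000.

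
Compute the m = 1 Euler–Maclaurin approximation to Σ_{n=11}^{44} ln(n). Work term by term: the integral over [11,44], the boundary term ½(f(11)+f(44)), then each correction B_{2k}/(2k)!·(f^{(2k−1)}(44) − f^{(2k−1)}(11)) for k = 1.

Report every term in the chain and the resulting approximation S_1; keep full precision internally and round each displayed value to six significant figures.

∫_11^44 ln(x) dx evaluates to 107.127.
Boundary: ½(f(11) + f(44)) = ½(2.39790 + 3.78419) = 3.09104.
Running total after boundary: 110.219.
Correction k=1: B_{2}/2! · (f^{(1)}(44) − f^{(1)}(11)) = 1/12 · (0.0227273 − 0.0909091) = -0.00568182.

S_1 ≈ 110.213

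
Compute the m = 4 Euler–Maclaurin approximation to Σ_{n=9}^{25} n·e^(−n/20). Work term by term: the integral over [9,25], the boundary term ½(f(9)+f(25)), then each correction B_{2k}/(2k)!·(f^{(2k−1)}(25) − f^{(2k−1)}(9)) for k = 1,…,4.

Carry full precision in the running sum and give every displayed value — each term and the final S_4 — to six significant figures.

∫_9^25 x·e^(−x/20) dx evaluates to 111.970.
Endpoint term: (f(9) + f(25))/2 = (5.73865 + 7.16262)/2 = 6.45064.
Running total after boundary: 118.421.
Order-1 term: 1/12 · (-0.0716262 − 0.350695) = -0.0351935.
Partial sum through k=1: 118.385.
Order-2 term: −1/720 · (0.00125346 − 0.00406488) = 3.90475e-06.
Partial sum through k=2: 118.385.
Order-3 term: 1/30240 · (6.71496e-06 − 1.81326e-05) = -3.77566e-10.
Partial sum through k=3: 118.385.
Order-4 term: −1/1209600 · (2.57407e-08 − 6.52573e-08) = 3.26691e-14.

S_4 ≈ 118.385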